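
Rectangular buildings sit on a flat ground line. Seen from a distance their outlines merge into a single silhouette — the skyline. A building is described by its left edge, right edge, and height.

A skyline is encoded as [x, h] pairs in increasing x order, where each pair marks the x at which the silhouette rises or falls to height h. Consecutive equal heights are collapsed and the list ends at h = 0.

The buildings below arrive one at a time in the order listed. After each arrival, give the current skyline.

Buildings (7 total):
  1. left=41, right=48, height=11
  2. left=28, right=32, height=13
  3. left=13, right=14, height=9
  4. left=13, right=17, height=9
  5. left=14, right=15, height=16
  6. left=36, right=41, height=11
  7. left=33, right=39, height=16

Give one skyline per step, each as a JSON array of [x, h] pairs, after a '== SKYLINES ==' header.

== SKYLINES ==
[[41,11],[48,0]]
[[28,13],[32,0],[41,11],[48,0]]
[[13,9],[14,0],[28,13],[32,0],[41,11],[48,0]]
[[13,9],[17,0],[28,13],[32,0],[41,11],[48,0]]
[[13,9],[14,16],[15,9],[17,0],[28,13],[32,0],[41,11],[48,0]]
[[13,9],[14,16],[15,9],[17,0],[28,13],[32,0],[36,11],[48,0]]
[[13,9],[14,16],[15,9],[17,0],[28,13],[32,0],[33,16],[39,11],[48,0]]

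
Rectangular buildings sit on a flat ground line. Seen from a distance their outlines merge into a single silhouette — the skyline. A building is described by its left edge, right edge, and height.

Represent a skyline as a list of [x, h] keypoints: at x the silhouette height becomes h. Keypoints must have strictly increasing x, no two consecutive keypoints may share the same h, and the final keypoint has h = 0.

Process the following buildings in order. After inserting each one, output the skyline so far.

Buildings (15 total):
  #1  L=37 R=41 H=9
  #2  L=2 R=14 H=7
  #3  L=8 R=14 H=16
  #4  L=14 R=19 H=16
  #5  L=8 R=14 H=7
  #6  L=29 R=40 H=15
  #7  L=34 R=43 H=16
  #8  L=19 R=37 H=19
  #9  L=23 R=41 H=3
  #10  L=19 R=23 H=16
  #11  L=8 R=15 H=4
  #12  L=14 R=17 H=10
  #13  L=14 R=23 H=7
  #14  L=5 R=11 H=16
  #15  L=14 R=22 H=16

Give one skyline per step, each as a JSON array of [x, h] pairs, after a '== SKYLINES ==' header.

== SKYLINES ==
[[37,9],[41,0]]
[[2,7],[14,0],[37,9],[41,0]]
[[2,7],[8,16],[14,0],[37,9],[41,0]]
[[2,7],[8,16],[19,0],[37,9],[41,0]]
[[2,7],[8,16],[19,0],[37,9],[41,0]]
[[2,7],[8,16],[19,0],[29,15],[40,9],[41,0]]
[[2,7],[8,16],[19,0],[29,15],[34,16],[43,0]]
[[2,7],[8,16],[19,19],[37,16],[43,0]]
[[2,7],[8,16],[19,19],[37,16],[43,0]]
[[2,7],[8,16],[19,19],[37,16],[43,0]]
[[2,7],[8,16],[19,19],[37,16],[43,0]]
[[2,7],[8,16],[19,19],[37,16],[43,0]]
[[2,7],[8,16],[19,19],[37,16],[43,0]]
[[2,7],[5,16],[19,19],[37,16],[43,0]]
[[2,7],[5,16],[19,19],[37,16],[43,0]]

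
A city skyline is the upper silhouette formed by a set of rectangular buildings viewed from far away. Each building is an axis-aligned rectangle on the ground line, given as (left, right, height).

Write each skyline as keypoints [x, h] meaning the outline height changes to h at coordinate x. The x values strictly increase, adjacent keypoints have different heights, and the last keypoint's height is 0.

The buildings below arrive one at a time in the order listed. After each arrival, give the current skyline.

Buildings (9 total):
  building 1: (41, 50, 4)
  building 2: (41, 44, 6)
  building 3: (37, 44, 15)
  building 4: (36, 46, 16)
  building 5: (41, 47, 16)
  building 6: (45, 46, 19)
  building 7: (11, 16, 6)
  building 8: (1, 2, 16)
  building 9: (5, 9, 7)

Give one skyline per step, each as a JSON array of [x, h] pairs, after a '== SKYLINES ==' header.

== SKYLINES ==
[[41,4],[50,0]]
[[41,6],[44,4],[50,0]]
[[37,15],[44,4],[50,0]]
[[36,16],[46,4],[50,0]]
[[36,16],[47,4],[50,0]]
[[36,16],[45,19],[46,16],[47,4],[50,0]]
[[11,6],[16,0],[36,16],[45,19],[46,16],[47,4],[50,0]]
[[1,16],[2,0],[11,6],[16,0],[36,16],[45,19],[46,16],[47,4],[50,0]]
[[1,16],[2,0],[5,7],[9,0],[11,6],[16,0],[36,16],[45,19],[46,16],[47,4],[50,0]]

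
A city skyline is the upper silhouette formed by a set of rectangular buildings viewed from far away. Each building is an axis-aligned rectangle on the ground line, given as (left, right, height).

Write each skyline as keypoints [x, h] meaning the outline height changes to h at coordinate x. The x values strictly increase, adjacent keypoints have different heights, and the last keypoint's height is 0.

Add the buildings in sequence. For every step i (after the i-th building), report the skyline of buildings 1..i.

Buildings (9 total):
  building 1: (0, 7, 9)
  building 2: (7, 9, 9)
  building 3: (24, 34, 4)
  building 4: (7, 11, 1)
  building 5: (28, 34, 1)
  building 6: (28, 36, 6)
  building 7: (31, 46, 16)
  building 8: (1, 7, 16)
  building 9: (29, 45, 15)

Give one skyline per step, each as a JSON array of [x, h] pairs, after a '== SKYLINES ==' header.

== SKYLINES ==
[[0,9],[7,0]]
[[0,9],[9,0]]
[[0,9],[9,0],[24,4],[34,0]]
[[0,9],[9,1],[11,0],[24,4],[34,0]]
[[0,9],[9,1],[11,0],[24,4],[34,0]]
[[0,9],[9,1],[11,0],[24,4],[28,6],[36,0]]
[[0,9],[9,1],[11,0],[24,4],[28,6],[31,16],[46,0]]
[[0,9],[1,16],[7,9],[9,1],[11,0],[24,4],[28,6],[31,16],[46,0]]
[[0,9],[1,16],[7,9],[9,1],[11,0],[24,4],[28,6],[29,15],[31,16],[46,0]]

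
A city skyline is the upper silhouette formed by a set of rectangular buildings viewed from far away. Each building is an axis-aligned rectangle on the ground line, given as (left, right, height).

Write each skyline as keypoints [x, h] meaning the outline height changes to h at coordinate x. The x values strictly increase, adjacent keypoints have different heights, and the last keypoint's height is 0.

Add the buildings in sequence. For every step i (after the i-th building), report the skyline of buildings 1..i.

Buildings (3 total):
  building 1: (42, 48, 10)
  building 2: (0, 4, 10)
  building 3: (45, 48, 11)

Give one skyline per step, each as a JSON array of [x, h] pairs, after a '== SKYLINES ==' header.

== SKYLINES ==
[[42,10],[48,0]]
[[0,10],[4,0],[42,10],[48,0]]
[[0,10],[4,0],[42,10],[45,11],[48,0]]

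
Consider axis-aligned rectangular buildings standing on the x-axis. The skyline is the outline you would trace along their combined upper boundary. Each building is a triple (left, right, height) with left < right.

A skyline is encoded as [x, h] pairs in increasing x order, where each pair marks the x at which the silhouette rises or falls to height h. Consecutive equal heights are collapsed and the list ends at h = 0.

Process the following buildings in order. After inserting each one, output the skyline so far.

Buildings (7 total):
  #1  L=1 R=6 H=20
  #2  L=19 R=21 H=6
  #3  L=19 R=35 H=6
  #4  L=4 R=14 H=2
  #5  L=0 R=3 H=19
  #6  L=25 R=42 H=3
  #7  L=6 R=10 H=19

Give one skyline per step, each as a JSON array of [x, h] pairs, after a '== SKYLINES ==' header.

== SKYLINES ==
[[1,20],[6,0]]
[[1,20],[6,0],[19,6],[21,0]]
[[1,20],[6,0],[19,6],[35,0]]
[[1,20],[6,2],[14,0],[19,6],[35,0]]
[[0,19],[1,20],[6,2],[14,0],[19,6],[35,0]]
[[0,19],[1,20],[6,2],[14,0],[19,6],[35,3],[42,0]]
[[0,19],[1,20],[6,19],[10,2],[14,0],[19,6],[35,3],[42,0]]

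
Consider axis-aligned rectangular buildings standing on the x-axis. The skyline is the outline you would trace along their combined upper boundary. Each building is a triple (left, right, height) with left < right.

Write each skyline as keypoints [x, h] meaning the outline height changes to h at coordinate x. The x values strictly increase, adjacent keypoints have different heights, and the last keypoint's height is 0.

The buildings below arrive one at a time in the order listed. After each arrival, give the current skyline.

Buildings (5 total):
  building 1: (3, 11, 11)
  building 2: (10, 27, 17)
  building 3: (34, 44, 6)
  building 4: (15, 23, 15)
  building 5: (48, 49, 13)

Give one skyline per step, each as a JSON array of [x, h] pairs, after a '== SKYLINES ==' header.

== SKYLINES ==
[[3,11],[11,0]]
[[3,11],[10,17],[27,0]]
[[3,11],[10,17],[27,0],[34,6],[44,0]]
[[3,11],[10,17],[27,0],[34,6],[44,0]]
[[3,11],[10,17],[27,0],[34,6],[44,0],[48,13],[49,0]]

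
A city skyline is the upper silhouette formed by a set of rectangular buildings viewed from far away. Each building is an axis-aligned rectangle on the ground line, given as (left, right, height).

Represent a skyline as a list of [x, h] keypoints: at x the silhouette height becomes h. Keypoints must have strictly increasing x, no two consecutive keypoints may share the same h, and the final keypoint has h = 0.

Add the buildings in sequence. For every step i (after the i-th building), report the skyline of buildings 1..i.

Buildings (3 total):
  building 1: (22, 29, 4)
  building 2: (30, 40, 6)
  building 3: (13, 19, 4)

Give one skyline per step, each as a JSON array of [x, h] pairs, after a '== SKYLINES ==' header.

== SKYLINES ==
[[22,4],[29,0]]
[[22,4],[29,0],[30,6],[40,0]]
[[13,4],[19,0],[22,4],[29,0],[30,6],[40,0]]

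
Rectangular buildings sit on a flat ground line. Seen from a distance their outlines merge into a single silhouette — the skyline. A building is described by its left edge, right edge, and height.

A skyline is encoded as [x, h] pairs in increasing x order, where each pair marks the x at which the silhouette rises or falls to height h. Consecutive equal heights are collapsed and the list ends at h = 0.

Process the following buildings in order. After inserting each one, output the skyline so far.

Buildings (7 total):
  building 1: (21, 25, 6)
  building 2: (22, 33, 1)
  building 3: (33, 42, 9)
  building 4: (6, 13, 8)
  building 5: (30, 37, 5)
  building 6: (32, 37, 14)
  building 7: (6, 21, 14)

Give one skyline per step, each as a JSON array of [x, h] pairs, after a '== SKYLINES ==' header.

== SKYLINES ==
[[21,6],[25,0]]
[[21,6],[25,1],[33,0]]
[[21,6],[25,1],[33,9],[42,0]]
[[6,8],[13,0],[21,6],[25,1],[33,9],[42,0]]
[[6,8],[13,0],[21,6],[25,1],[30,5],[33,9],[42,0]]
[[6,8],[13,0],[21,6],[25,1],[30,5],[32,14],[37,9],[42,0]]
[[6,14],[21,6],[25,1],[30,5],[32,14],[37,9],[42,0]]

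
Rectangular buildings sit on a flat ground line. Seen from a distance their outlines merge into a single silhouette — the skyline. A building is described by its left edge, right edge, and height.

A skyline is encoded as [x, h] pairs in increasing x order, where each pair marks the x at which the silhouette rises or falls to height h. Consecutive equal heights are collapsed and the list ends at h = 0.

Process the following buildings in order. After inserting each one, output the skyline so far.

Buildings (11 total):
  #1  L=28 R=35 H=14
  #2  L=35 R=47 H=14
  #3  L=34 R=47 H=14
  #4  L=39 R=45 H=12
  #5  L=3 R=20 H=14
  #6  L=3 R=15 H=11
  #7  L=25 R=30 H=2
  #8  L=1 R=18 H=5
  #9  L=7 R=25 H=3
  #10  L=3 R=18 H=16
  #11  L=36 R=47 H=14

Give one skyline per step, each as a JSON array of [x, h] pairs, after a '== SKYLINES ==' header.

== SKYLINES ==
[[28,14],[35,0]]
[[28,14],[47,0]]
[[28,14],[47,0]]
[[28,14],[47,0]]
[[3,14],[20,0],[28,14],[47,0]]
[[3,14],[20,0],[28,14],[47,0]]
[[3,14],[20,0],[25,2],[28,14],[47,0]]
[[1,5],[3,14],[20,0],[25,2],[28,14],[47,0]]
[[1,5],[3,14],[20,3],[25,2],[28,14],[47,0]]
[[1,5],[3,16],[18,14],[20,3],[25,2],[28,14],[47,0]]
[[1,5],[3,16],[18,14],[20,3],[25,2],[28,14],[47,0]]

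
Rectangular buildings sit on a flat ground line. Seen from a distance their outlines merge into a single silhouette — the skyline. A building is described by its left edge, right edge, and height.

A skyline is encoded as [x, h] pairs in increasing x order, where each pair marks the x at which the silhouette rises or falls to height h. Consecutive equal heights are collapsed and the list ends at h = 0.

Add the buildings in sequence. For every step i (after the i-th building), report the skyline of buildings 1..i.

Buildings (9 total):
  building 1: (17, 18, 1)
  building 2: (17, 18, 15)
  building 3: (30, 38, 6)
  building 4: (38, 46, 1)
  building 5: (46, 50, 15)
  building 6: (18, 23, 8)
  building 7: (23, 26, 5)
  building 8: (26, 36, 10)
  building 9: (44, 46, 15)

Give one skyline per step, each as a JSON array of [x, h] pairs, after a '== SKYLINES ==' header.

== SKYLINES ==
[[17,1],[18,0]]
[[17,15],[18,0]]
[[17,15],[18,0],[30,6],[38,0]]
[[17,15],[18,0],[30,6],[38,1],[46,0]]
[[17,15],[18,0],[30,6],[38,1],[46,15],[50,0]]
[[17,15],[18,8],[23,0],[30,6],[38,1],[46,15],[50,0]]
[[17,15],[18,8],[23,5],[26,0],[30,6],[38,1],[46,15],[50,0]]
[[17,15],[18,8],[23,5],[26,10],[36,6],[38,1],[46,15],[50,0]]
[[17,15],[18,8],[23,5],[26,10],[36,6],[38,1],[44,15],[50,0]]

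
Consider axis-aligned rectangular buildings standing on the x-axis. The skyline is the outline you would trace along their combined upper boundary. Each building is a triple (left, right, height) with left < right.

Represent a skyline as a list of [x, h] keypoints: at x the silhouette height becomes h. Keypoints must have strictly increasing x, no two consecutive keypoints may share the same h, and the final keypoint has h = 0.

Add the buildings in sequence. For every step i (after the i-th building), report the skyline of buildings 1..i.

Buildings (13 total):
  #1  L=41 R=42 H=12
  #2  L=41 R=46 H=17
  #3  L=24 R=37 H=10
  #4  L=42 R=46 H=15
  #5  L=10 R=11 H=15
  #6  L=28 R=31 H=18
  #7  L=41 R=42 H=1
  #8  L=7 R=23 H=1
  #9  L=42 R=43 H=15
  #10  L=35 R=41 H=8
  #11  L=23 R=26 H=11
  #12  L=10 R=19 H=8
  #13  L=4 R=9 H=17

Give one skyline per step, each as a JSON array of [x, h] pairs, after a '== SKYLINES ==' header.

== SKYLINES ==
[[41,12],[42,0]]
[[41,17],[46,0]]
[[24,10],[37,0],[41,17],[46,0]]
[[24,10],[37,0],[41,17],[46,0]]
[[10,15],[11,0],[24,10],[37,0],[41,17],[46,0]]
[[10,15],[11,0],[24,10],[28,18],[31,10],[37,0],[41,17],[46,0]]
[[10,15],[11,0],[24,10],[28,18],[31,10],[37,0],[41,17],[46,0]]
[[7,1],[10,15],[11,1],[23,0],[24,10],[28,18],[31,10],[37,0],[41,17],[46,0]]
[[7,1],[10,15],[11,1],[23,0],[24,10],[28,18],[31,10],[37,0],[41,17],[46,0]]
[[7,1],[10,15],[11,1],[23,0],[24,10],[28,18],[31,10],[37,8],[41,17],[46,0]]
[[7,1],[10,15],[11,1],[23,11],[26,10],[28,18],[31,10],[37,8],[41,17],[46,0]]
[[7,1],[10,15],[11,8],[19,1],[23,11],[26,10],[28,18],[31,10],[37,8],[41,17],[46,0]]
[[4,17],[9,1],[10,15],[11,8],[19,1],[23,11],[26,10],[28,18],[31,10],[37,8],[41,17],[46,0]]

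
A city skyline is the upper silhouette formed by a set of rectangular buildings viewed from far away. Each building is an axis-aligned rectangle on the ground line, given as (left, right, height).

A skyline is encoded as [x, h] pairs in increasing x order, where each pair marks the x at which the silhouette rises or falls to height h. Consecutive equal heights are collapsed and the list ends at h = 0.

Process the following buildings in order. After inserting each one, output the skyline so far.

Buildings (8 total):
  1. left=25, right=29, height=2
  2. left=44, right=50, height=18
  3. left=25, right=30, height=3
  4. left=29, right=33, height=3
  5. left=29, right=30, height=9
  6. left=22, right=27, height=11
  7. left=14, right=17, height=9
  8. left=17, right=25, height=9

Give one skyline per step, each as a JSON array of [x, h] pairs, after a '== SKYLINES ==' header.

== SKYLINES ==
[[25,2],[29,0]]
[[25,2],[29,0],[44,18],[50,0]]
[[25,3],[30,0],[44,18],[50,0]]
[[25,3],[33,0],[44,18],[50,0]]
[[25,3],[29,9],[30,3],[33,0],[44,18],[50,0]]
[[22,11],[27,3],[29,9],[30,3],[33,0],[44,18],[50,0]]
[[14,9],[17,0],[22,11],[27,3],[29,9],[30,3],[33,0],[44,18],[50,0]]
[[14,9],[22,11],[27,3],[29,9],[30,3],[33,0],[44,18],[50,0]]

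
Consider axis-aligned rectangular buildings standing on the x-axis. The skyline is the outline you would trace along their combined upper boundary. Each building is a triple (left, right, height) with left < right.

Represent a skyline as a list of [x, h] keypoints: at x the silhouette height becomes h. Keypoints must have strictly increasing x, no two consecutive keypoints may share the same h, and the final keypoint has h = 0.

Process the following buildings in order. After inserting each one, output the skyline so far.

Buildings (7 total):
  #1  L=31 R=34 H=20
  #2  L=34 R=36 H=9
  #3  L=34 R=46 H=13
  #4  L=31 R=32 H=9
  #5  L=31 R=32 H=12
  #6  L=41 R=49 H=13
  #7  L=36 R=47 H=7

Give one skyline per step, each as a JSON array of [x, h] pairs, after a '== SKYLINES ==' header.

== SKYLINES ==
[[31,20],[34,0]]
[[31,20],[34,9],[36,0]]
[[31,20],[34,13],[46,0]]
[[31,20],[34,13],[46,0]]
[[31,20],[34,13],[46,0]]
[[31,20],[34,13],[49,0]]
[[31,20],[34,13],[49,0]]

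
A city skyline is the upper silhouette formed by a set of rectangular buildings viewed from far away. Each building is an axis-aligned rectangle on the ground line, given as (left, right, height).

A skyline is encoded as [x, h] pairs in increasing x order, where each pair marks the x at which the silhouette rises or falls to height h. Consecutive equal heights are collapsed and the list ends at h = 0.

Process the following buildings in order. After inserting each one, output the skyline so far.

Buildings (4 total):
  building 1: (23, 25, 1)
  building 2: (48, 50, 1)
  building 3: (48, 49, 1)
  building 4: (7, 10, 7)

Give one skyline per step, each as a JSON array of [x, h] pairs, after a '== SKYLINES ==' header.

== SKYLINES ==
[[23,1],[25,0]]
[[23,1],[25,0],[48,1],[50,0]]
[[23,1],[25,0],[48,1],[50,0]]
[[7,7],[10,0],[23,1],[25,0],[48,1],[50,0]]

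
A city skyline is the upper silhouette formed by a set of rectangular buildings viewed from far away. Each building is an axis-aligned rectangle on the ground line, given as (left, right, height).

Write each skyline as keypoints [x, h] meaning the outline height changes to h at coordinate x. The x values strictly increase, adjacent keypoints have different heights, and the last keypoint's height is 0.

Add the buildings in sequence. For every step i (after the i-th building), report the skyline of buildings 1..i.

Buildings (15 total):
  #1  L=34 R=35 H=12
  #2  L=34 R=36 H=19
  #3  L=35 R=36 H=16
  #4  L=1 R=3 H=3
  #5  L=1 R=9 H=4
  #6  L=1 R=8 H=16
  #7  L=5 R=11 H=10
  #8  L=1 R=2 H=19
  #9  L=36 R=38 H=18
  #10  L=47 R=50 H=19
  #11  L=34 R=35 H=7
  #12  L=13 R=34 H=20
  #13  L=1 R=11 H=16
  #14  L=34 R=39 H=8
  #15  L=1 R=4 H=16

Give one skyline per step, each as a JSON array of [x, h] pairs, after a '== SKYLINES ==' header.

== SKYLINES ==
[[34,12],[35,0]]
[[34,19],[36,0]]
[[34,19],[36,0]]
[[1,3],[3,0],[34,19],[36,0]]
[[1,4],[9,0],[34,19],[36,0]]
[[1,16],[8,4],[9,0],[34,19],[36,0]]
[[1,16],[8,10],[11,0],[34,19],[36,0]]
[[1,19],[2,16],[8,10],[11,0],[34,19],[36,0]]
[[1,19],[2,16],[8,10],[11,0],[34,19],[36,18],[38,0]]
[[1,19],[2,16],[8,10],[11,0],[34,19],[36,18],[38,0],[47,19],[50,0]]
[[1,19],[2,16],[8,10],[11,0],[34,19],[36,18],[38,0],[47,19],[50,0]]
[[1,19],[2,16],[8,10],[11,0],[13,20],[34,19],[36,18],[38,0],[47,19],[50,0]]
[[1,19],[2,16],[11,0],[13,20],[34,19],[36,18],[38,0],[47,19],[50,0]]
[[1,19],[2,16],[11,0],[13,20],[34,19],[36,18],[38,8],[39,0],[47,19],[50,0]]
[[1,19],[2,16],[11,0],[13,20],[34,19],[36,18],[38,8],[39,0],[47,19],[50,0]]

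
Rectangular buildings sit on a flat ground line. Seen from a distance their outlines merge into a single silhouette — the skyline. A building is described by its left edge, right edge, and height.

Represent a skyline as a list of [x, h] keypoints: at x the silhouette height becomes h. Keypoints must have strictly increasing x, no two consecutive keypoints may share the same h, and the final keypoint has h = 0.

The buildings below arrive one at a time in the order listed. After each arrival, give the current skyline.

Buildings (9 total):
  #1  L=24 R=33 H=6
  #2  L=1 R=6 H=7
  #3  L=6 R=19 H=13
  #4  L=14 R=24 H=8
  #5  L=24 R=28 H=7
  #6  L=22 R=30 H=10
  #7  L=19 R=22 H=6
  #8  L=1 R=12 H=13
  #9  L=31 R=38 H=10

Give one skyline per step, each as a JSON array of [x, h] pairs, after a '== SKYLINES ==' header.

== SKYLINES ==
[[24,6],[33,0]]
[[1,7],[6,0],[24,6],[33,0]]
[[1,7],[6,13],[19,0],[24,6],[33,0]]
[[1,7],[6,13],[19,8],[24,6],[33,0]]
[[1,7],[6,13],[19,8],[24,7],[28,6],[33,0]]
[[1,7],[6,13],[19,8],[22,10],[30,6],[33,0]]
[[1,7],[6,13],[19,8],[22,10],[30,6],[33,0]]
[[1,13],[19,8],[22,10],[30,6],[33,0]]
[[1,13],[19,8],[22,10],[30,6],[31,10],[38,0]]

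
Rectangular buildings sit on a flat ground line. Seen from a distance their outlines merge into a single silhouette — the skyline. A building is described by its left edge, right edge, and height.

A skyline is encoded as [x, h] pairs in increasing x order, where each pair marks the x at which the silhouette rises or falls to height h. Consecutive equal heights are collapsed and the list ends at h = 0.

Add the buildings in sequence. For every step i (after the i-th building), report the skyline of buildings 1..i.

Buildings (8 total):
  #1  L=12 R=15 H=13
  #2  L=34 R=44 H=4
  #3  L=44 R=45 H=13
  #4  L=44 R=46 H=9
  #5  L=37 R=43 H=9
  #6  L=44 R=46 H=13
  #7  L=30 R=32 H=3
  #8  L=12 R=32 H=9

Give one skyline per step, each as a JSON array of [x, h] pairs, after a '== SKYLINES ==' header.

== SKYLINES ==
[[12,13],[15,0]]
[[12,13],[15,0],[34,4],[44,0]]
[[12,13],[15,0],[34,4],[44,13],[45,0]]
[[12,13],[15,0],[34,4],[44,13],[45,9],[46,0]]
[[12,13],[15,0],[34,4],[37,9],[43,4],[44,13],[45,9],[46,0]]
[[12,13],[15,0],[34,4],[37,9],[43,4],[44,13],[46,0]]
[[12,13],[15,0],[30,3],[32,0],[34,4],[37,9],[43,4],[44,13],[46,0]]
[[12,13],[15,9],[32,0],[34,4],[37,9],[43,4],[44,13],[46,0]]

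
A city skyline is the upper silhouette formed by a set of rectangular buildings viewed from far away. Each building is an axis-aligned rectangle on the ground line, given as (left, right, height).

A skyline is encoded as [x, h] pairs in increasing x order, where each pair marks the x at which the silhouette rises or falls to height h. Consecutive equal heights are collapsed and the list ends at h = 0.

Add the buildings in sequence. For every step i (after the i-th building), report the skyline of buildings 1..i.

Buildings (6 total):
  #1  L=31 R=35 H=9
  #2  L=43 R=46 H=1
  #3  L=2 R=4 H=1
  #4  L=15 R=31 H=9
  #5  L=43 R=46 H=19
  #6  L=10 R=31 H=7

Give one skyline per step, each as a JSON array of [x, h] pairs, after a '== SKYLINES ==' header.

== SKYLINES ==
[[31,9],[35,0]]
[[31,9],[35,0],[43,1],[46,0]]
[[2,1],[4,0],[31,9],[35,0],[43,1],[46,0]]
[[2,1],[4,0],[15,9],[35,0],[43,1],[46,0]]
[[2,1],[4,0],[15,9],[35,0],[43,19],[46,0]]
[[2,1],[4,0],[10,7],[15,9],[35,0],[43,19],[46,0]]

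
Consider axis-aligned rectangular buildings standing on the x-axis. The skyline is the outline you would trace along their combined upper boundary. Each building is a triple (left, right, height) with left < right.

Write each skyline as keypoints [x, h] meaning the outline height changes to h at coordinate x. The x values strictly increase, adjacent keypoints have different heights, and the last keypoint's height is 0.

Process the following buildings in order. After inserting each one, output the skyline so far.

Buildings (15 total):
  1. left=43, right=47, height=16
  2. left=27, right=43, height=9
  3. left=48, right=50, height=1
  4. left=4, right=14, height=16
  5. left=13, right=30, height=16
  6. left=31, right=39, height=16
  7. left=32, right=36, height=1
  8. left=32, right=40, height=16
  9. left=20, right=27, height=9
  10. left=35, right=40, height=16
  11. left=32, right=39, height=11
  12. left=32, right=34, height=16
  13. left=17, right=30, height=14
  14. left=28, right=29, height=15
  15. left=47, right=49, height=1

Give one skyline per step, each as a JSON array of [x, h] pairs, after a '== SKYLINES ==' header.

== SKYLINES ==
[[43,16],[47,0]]
[[27,9],[43,16],[47,0]]
[[27,9],[43,16],[47,0],[48,1],[50,0]]
[[4,16],[14,0],[27,9],[43,16],[47,0],[48,1],[50,0]]
[[4,16],[30,9],[43,16],[47,0],[48,1],[50,0]]
[[4,16],[30,9],[31,16],[39,9],[43,16],[47,0],[48,1],[50,0]]
[[4,16],[30,9],[31,16],[39,9],[43,16],[47,0],[48,1],[50,0]]
[[4,16],[30,9],[31,16],[40,9],[43,16],[47,0],[48,1],[50,0]]
[[4,16],[30,9],[31,16],[40,9],[43,16],[47,0],[48,1],[50,0]]
[[4,16],[30,9],[31,16],[40,9],[43,16],[47,0],[48,1],[50,0]]
[[4,16],[30,9],[31,16],[40,9],[43,16],[47,0],[48,1],[50,0]]
[[4,16],[30,9],[31,16],[40,9],[43,16],[47,0],[48,1],[50,0]]
[[4,16],[30,9],[31,16],[40,9],[43,16],[47,0],[48,1],[50,0]]
[[4,16],[30,9],[31,16],[40,9],[43,16],[47,0],[48,1],[50,0]]
[[4,16],[30,9],[31,16],[40,9],[43,16],[47,1],[50,0]]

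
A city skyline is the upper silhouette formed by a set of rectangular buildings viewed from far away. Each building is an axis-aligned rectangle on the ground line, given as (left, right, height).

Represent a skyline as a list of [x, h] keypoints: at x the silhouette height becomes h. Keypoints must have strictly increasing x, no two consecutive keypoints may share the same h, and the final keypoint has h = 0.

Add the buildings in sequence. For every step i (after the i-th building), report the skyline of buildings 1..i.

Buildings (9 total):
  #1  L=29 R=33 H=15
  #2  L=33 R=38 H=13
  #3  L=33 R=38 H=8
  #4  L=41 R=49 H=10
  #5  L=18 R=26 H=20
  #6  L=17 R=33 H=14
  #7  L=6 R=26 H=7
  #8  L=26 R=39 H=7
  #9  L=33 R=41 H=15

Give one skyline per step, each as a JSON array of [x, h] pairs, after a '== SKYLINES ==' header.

== SKYLINES ==
[[29,15],[33,0]]
[[29,15],[33,13],[38,0]]
[[29,15],[33,13],[38,0]]
[[29,15],[33,13],[38,0],[41,10],[49,0]]
[[18,20],[26,0],[29,15],[33,13],[38,0],[41,10],[49,0]]
[[17,14],[18,20],[26,14],[29,15],[33,13],[38,0],[41,10],[49,0]]
[[6,7],[17,14],[18,20],[26,14],[29,15],[33,13],[38,0],[41,10],[49,0]]
[[6,7],[17,14],[18,20],[26,14],[29,15],[33,13],[38,7],[39,0],[41,10],[49,0]]
[[6,7],[17,14],[18,20],[26,14],[29,15],[41,10],[49,0]]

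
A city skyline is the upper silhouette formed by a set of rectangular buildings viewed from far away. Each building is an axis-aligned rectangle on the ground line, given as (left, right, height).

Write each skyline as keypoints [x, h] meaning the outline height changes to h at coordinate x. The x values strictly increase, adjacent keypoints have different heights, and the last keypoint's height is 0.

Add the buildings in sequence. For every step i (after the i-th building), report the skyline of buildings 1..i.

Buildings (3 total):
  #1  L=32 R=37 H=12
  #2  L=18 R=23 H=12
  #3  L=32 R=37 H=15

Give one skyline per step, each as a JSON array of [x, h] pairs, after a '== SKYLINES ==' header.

== SKYLINES ==
[[32,12],[37,0]]
[[18,12],[23,0],[32,12],[37,0]]
[[18,12],[23,0],[32,15],[37,0]]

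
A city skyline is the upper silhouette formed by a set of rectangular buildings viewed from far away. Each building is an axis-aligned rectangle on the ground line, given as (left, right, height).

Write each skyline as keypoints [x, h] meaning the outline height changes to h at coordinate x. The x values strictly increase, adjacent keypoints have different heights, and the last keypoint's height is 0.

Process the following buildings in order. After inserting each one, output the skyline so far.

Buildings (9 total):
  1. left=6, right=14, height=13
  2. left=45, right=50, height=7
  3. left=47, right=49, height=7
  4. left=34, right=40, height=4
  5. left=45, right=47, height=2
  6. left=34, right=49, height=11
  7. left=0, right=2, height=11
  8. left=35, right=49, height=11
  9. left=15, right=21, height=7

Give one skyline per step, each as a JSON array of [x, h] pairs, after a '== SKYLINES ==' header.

== SKYLINES ==
[[6,13],[14,0]]
[[6,13],[14,0],[45,7],[50,0]]
[[6,13],[14,0],[45,7],[50,0]]
[[6,13],[14,0],[34,4],[40,0],[45,7],[50,0]]
[[6,13],[14,0],[34,4],[40,0],[45,7],[50,0]]
[[6,13],[14,0],[34,11],[49,7],[50,0]]
[[0,11],[2,0],[6,13],[14,0],[34,11],[49,7],[50,0]]
[[0,11],[2,0],[6,13],[14,0],[34,11],[49,7],[50,0]]
[[0,11],[2,0],[6,13],[14,0],[15,7],[21,0],[34,11],[49,7],[50,0]]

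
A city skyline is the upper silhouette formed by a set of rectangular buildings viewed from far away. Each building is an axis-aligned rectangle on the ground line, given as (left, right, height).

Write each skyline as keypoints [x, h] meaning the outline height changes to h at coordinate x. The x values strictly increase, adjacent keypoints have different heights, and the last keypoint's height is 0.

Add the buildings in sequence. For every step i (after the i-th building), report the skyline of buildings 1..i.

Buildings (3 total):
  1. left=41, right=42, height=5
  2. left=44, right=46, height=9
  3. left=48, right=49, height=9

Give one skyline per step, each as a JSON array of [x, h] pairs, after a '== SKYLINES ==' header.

== SKYLINES ==
[[41,5],[42,0]]
[[41,5],[42,0],[44,9],[46,0]]
[[41,5],[42,0],[44,9],[46,0],[48,9],[49,0]]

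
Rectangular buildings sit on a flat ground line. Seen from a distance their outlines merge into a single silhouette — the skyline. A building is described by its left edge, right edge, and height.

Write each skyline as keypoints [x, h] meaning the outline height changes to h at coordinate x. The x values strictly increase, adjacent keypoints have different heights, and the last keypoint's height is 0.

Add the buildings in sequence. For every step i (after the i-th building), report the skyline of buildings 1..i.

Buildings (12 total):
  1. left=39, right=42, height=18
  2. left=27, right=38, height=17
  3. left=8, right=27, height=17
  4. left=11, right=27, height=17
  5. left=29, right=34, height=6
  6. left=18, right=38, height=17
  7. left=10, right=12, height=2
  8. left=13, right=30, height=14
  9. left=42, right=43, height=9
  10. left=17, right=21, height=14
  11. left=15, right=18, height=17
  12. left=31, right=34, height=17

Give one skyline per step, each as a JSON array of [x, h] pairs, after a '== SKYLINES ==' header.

== SKYLINES ==
[[39,18],[42,0]]
[[27,17],[38,0],[39,18],[42,0]]
[[8,17],[38,0],[39,18],[42,0]]
[[8,17],[38,0],[39,18],[42,0]]
[[8,17],[38,0],[39,18],[42,0]]
[[8,17],[38,0],[39,18],[42,0]]
[[8,17],[38,0],[39,18],[42,0]]
[[8,17],[38,0],[39,18],[42,0]]
[[8,17],[38,0],[39,18],[42,9],[43,0]]
[[8,17],[38,0],[39,18],[42,9],[43,0]]
[[8,17],[38,0],[39,18],[42,9],[43,0]]
[[8,17],[38,0],[39,18],[42,9],[43,0]]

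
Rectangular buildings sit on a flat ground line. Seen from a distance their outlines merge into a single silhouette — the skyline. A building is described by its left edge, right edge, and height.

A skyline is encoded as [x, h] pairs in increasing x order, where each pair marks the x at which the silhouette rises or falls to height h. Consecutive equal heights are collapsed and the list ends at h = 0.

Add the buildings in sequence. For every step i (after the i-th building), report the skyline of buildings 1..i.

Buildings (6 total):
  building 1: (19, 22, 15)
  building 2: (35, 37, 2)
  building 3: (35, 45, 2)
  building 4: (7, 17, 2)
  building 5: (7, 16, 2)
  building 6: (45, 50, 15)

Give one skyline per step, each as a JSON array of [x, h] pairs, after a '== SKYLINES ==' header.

== SKYLINES ==
[[19,15],[22,0]]
[[19,15],[22,0],[35,2],[37,0]]
[[19,15],[22,0],[35,2],[45,0]]
[[7,2],[17,0],[19,15],[22,0],[35,2],[45,0]]
[[7,2],[17,0],[19,15],[22,0],[35,2],[45,0]]
[[7,2],[17,0],[19,15],[22,0],[35,2],[45,15],[50,0]]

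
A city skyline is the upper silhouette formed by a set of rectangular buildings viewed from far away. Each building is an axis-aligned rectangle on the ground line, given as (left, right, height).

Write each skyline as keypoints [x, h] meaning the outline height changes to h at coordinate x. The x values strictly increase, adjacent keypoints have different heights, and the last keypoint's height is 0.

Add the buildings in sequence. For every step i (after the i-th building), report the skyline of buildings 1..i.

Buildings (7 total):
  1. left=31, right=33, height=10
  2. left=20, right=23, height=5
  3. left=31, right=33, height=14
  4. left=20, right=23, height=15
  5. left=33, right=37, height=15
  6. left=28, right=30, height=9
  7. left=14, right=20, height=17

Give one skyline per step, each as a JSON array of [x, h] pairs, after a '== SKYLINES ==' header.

== SKYLINES ==
[[31,10],[33,0]]
[[20,5],[23,0],[31,10],[33,0]]
[[20,5],[23,0],[31,14],[33,0]]
[[20,15],[23,0],[31,14],[33,0]]
[[20,15],[23,0],[31,14],[33,15],[37,0]]
[[20,15],[23,0],[28,9],[30,0],[31,14],[33,15],[37,0]]
[[14,17],[20,15],[23,0],[28,9],[30,0],[31,14],[33,15],[37,0]]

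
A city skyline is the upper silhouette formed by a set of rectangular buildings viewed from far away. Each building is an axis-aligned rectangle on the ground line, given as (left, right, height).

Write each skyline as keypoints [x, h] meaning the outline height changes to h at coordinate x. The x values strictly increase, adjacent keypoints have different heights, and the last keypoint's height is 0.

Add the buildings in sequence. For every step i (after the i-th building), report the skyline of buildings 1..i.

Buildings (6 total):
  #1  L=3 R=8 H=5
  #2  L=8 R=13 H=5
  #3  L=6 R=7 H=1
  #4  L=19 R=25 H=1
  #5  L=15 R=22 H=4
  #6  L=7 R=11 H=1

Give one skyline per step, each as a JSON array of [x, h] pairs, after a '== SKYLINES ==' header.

== SKYLINES ==
[[3,5],[8,0]]
[[3,5],[13,0]]
[[3,5],[13,0]]
[[3,5],[13,0],[19,1],[25,0]]
[[3,5],[13,0],[15,4],[22,1],[25,0]]
[[3,5],[13,0],[15,4],[22,1],[25,0]]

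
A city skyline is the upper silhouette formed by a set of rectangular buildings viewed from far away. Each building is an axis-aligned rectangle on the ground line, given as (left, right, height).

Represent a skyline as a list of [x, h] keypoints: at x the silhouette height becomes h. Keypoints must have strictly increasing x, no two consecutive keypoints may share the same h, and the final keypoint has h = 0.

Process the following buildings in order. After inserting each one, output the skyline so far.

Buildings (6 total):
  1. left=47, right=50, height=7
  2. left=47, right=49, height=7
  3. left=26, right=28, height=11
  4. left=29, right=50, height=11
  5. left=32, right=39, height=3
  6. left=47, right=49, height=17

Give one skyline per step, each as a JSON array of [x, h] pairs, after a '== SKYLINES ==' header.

== SKYLINES ==
[[47,7],[50,0]]
[[47,7],[50,0]]
[[26,11],[28,0],[47,7],[50,0]]
[[26,11],[28,0],[29,11],[50,0]]
[[26,11],[28,0],[29,11],[50,0]]
[[26,11],[28,0],[29,11],[47,17],[49,11],[50,0]]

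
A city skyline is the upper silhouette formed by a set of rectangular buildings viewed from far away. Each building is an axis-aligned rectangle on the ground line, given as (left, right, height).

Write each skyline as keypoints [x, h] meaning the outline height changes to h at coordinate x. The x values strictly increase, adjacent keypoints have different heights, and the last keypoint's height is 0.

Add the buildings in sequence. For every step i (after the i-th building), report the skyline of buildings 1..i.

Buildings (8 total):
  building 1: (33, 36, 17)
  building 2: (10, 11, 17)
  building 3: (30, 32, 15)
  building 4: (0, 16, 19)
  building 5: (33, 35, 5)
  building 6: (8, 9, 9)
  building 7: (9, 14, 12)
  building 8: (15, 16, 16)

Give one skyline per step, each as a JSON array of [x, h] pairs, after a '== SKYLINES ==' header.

== SKYLINES ==
[[33,17],[36,0]]
[[10,17],[11,0],[33,17],[36,0]]
[[10,17],[11,0],[30,15],[32,0],[33,17],[36,0]]
[[0,19],[16,0],[30,15],[32,0],[33,17],[36,0]]
[[0,19],[16,0],[30,15],[32,0],[33,17],[36,0]]
[[0,19],[16,0],[30,15],[32,0],[33,17],[36,0]]
[[0,19],[16,0],[30,15],[32,0],[33,17],[36,0]]
[[0,19],[16,0],[30,15],[32,0],[33,17],[36,0]]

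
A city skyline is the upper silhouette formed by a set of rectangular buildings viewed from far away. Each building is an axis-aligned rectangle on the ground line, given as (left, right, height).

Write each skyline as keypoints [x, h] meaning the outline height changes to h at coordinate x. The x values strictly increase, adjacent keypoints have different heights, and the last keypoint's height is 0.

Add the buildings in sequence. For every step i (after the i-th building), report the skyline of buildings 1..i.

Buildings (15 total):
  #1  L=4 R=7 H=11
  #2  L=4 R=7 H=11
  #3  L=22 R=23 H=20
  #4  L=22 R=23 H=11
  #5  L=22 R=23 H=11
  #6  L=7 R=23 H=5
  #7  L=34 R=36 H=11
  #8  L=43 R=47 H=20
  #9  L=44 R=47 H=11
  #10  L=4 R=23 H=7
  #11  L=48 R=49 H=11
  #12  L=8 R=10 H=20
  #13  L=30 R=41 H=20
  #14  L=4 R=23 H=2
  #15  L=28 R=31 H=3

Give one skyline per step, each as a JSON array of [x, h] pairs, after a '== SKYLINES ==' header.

== SKYLINES ==
[[4,11],[7,0]]
[[4,11],[7,0]]
[[4,11],[7,0],[22,20],[23,0]]
[[4,11],[7,0],[22,20],[23,0]]
[[4,11],[7,0],[22,20],[23,0]]
[[4,11],[7,5],[22,20],[23,0]]
[[4,11],[7,5],[22,20],[23,0],[34,11],[36,0]]
[[4,11],[7,5],[22,20],[23,0],[34,11],[36,0],[43,20],[47,0]]
[[4,11],[7,5],[22,20],[23,0],[34,11],[36,0],[43,20],[47,0]]
[[4,11],[7,7],[22,20],[23,0],[34,11],[36,0],[43,20],[47,0]]
[[4,11],[7,7],[22,20],[23,0],[34,11],[36,0],[43,20],[47,0],[48,11],[49,0]]
[[4,11],[7,7],[8,20],[10,7],[22,20],[23,0],[34,11],[36,0],[43,20],[47,0],[48,11],[49,0]]
[[4,11],[7,7],[8,20],[10,7],[22,20],[23,0],[30,20],[41,0],[43,20],[47,0],[48,11],[49,0]]
[[4,11],[7,7],[8,20],[10,7],[22,20],[23,0],[30,20],[41,0],[43,20],[47,0],[48,11],[49,0]]
[[4,11],[7,7],[8,20],[10,7],[22,20],[23,0],[28,3],[30,20],[41,0],[43,20],[47,0],[48,11],[49,0]]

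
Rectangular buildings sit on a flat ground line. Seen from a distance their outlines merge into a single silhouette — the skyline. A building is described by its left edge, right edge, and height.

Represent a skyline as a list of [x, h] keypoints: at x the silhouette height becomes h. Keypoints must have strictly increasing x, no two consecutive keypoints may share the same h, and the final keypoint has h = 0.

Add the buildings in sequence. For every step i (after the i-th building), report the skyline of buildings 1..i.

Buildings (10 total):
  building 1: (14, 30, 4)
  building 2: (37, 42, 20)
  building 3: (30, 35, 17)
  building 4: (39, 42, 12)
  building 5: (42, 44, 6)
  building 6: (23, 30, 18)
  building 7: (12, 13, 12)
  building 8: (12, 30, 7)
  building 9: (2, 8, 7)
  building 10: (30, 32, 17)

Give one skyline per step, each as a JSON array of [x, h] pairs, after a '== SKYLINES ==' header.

== SKYLINES ==
[[14,4],[30,0]]
[[14,4],[30,0],[37,20],[42,0]]
[[14,4],[30,17],[35,0],[37,20],[42,0]]
[[14,4],[30,17],[35,0],[37,20],[42,0]]
[[14,4],[30,17],[35,0],[37,20],[42,6],[44,0]]
[[14,4],[23,18],[30,17],[35,0],[37,20],[42,6],[44,0]]
[[12,12],[13,0],[14,4],[23,18],[30,17],[35,0],[37,20],[42,6],[44,0]]
[[12,12],[13,7],[23,18],[30,17],[35,0],[37,20],[42,6],[44,0]]
[[2,7],[8,0],[12,12],[13,7],[23,18],[30,17],[35,0],[37,20],[42,6],[44,0]]
[[2,7],[8,0],[12,12],[13,7],[23,18],[30,17],[35,0],[37,20],[42,6],[44,0]]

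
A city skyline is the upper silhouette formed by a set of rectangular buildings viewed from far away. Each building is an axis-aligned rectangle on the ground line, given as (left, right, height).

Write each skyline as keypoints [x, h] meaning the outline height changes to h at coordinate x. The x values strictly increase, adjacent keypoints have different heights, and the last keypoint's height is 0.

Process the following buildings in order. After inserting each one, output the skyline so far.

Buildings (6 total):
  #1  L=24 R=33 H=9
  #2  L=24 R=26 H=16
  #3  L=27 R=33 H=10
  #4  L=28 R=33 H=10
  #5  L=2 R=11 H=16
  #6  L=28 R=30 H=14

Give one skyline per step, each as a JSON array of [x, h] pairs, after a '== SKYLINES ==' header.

== SKYLINES ==
[[24,9],[33,0]]
[[24,16],[26,9],[33,0]]
[[24,16],[26,9],[27,10],[33,0]]
[[24,16],[26,9],[27,10],[33,0]]
[[2,16],[11,0],[24,16],[26,9],[27,10],[33,0]]
[[2,16],[11,0],[24,16],[26,9],[27,10],[28,14],[30,10],[33,0]]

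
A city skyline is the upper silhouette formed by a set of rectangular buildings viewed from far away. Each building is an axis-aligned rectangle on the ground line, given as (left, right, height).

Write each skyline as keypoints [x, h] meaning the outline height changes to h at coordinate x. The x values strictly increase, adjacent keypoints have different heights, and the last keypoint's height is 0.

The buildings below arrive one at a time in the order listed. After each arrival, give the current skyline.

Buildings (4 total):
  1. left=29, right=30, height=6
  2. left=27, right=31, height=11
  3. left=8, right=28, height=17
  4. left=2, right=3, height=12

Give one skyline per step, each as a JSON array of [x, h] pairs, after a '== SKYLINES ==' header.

== SKYLINES ==
[[29,6],[30,0]]
[[27,11],[31,0]]
[[8,17],[28,11],[31,0]]
[[2,12],[3,0],[8,17],[28,11],[31,0]]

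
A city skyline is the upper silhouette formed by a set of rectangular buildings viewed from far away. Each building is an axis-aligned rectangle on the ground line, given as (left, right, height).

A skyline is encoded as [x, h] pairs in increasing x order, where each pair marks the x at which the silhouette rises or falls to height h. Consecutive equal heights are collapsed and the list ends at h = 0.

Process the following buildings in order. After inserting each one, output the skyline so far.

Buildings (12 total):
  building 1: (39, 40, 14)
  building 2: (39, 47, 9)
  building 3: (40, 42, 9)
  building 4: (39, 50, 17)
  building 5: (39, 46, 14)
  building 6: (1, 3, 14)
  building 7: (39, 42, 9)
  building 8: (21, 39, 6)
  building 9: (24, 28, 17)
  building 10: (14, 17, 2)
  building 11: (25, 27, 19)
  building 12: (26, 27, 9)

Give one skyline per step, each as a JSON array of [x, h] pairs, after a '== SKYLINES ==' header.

== SKYLINES ==
[[39,14],[40,0]]
[[39,14],[40,9],[47,0]]
[[39,14],[40,9],[47,0]]
[[39,17],[50,0]]
[[39,17],[50,0]]
[[1,14],[3,0],[39,17],[50,0]]
[[1,14],[3,0],[39,17],[50,0]]
[[1,14],[3,0],[21,6],[39,17],[50,0]]
[[1,14],[3,0],[21,6],[24,17],[28,6],[39,17],[50,0]]
[[1,14],[3,0],[14,2],[17,0],[21,6],[24,17],[28,6],[39,17],[50,0]]
[[1,14],[3,0],[14,2],[17,0],[21,6],[24,17],[25,19],[27,17],[28,6],[39,17],[50,0]]
[[1,14],[3,0],[14,2],[17,0],[21,6],[24,17],[25,19],[27,17],[28,6],[39,17],[50,0]]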